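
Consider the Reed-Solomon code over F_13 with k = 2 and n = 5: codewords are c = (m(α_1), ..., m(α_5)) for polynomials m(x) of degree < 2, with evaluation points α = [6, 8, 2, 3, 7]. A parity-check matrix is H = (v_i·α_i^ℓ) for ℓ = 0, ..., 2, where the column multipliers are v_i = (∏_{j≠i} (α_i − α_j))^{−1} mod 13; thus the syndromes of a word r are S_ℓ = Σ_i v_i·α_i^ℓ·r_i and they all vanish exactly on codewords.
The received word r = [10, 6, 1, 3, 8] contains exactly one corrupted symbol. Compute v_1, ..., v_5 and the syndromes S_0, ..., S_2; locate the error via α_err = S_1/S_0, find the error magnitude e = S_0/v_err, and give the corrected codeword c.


S = (3, 6, 12), error at position 3, error magnitude e = 9, c = [10, 6, 5, 3, 8].

Step 1: column multipliers v_i = (∏_{j≠i}(α_i − α_j))^{−1} mod 13.
  i = 1 (α = 6): (6−8)(6−2)(6−3)(6−7) = (−2)·4·3·(−1) = 24 ≡ 11, so v_1 = 11^{−1} = 6 (mod 13).
  i = 2 (α = 8): (8−6)(8−2)(8−3)(8−7) = 2·6·5·1 = 60 ≡ 8, so v_2 = 8^{−1} = 5 (mod 13).
  i = 3 (α = 2): (2−6)(2−8)(2−3)(2−7) = (−4)·(−6)·(−1)·(−5) = 120 ≡ 3, so v_3 = 3^{−1} = 9 (mod 13).
  i = 4 (α = 3): (3−6)(3−8)(3−2)(3−7) = (−3)·(−5)·1·(−4) = −60 ≡ 5, so v_4 = 5^{−1} = 8 (mod 13).
  i = 5 (α = 7): (7−6)(7−8)(7−2)(7−3) = 1·(−1)·5·4 = −20 ≡ 6, so v_5 = 6^{−1} = 11 (mod 13).
  v = [6, 5, 9, 8, 11].
Step 2: syndromes of r = [10, 6, 1, 3, 8] (all sums mod 13).
  S_0 = Σ v_i r_i = 6·10 + 5·6 + 9·1 + 8·3 + 11·8 = 211 ≡ 3.
  S_1 = Σ v_i α_i r_i = 6·6·10 + 5·8·6 + 9·2·1 + 8·3·3 + 11·7·8 = 1306 ≡ 6.
  α_i^2 mod 13 = [10, 12, 4, 9, 10].
  S_2 = Σ v_i α_i^2 r_i = 6·10·10 + 5·12·6 + 9·4·1 + 8·9·3 + 11·10·8 = 2092 ≡ 12.
  S = (3, 6, 12) ≠ 0, so r is not a codeword (an error is present).
Step 3: locate the error. For a single error e at position i, S_ℓ = v_i·e·α_i^ℓ, so α_err = S_1/S_0.
  S_0^{−1} = 3^{−1} = 9 (mod 13), so α_err = 6·9 = 54 ≡ 2 = α_3. Error position i = 3.
  Consistency check: S_2/S_1 = 12·11 = 132 ≡ 2 = α_err ✓ (single-error assumption holds).
Step 4: error magnitude e = S_0/v_3 = S_0·∏_{j≠3}(α_3 − α_j) = 3·3 = 9 ≡ 9 (mod 13).
Step 5: correct position 3: c_3 = r_3 − e = 1 − 9 ≡ 5 (mod 13). Hence c = [10, 6, 5, 3, 8].
  Check: interpolating c through the α_i gives m(x) = 9 + 11·x (degree < 2) with m(α_i) = c_i for every i, so c is indeed a codeword.


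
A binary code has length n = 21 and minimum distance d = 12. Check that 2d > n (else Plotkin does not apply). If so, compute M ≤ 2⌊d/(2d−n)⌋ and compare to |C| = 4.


Plotkin bound M ≤ 8; given |C| = 4 ≤ bound (satisfied).

Check applicability: 2d = 24, n = 21.
2d − n = 3 > 0, so Plotkin applies.
Compute d/(2d−n) = 12/3 ≈ 4.0000.
⌊d/(2d−n)⌋ = 4.
Plotkin bound: M ≤ 2·4 = 8.
Given |C| = 4, check: satisfied.
This |C| is below the Plotkin bound.


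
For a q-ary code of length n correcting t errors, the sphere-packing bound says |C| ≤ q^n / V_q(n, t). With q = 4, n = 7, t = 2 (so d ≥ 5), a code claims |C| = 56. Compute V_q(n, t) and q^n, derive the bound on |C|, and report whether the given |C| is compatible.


V_q(n, t) = 211, q^n = 16384, Hamming bound = 77, |C| = 56 ≤ bound (satisfied).

Step 1: Compute V_q(n, t) = Σ_{j=0}^2 C(n, j) (q−1)^j.
  j = 0: C(7,0)·(3)^0 = 1·1 = 1.
  j = 1: C(7,1)·(3)^1 = 7·3 = 21.
  j = 2: C(7,2)·(3)^2 = 21·9 = 189.
  V_q(n, t) = 1 + 21 + 189 = 211.
Step 2: q^n = 4^7 = 16384.
Step 3: Hamming bound ⌊q^n / V_q(n,t)⌋ = ⌊16384/211⌋ = 77.
Step 4: Compare |C| = 56 to 77: satisfied.
The claimed |C| lies below the Hamming bound.


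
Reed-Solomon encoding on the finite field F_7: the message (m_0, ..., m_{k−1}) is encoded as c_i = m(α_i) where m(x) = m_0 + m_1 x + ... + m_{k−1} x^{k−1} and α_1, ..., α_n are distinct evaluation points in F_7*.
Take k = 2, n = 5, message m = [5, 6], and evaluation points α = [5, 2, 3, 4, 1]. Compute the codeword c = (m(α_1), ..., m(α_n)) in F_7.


c = [0, 3, 2, 1, 4]

Message polynomial: m(x) = 5 + 6·x (mod 7).
For each evaluation point α_i, compute m(α_i) mod 7:
  α_1 = 5: Horner steps 6 → 0, so m(5) = 0.
  α_2 = 2: Horner steps 6 → 3, so m(2) = 3.
  α_3 = 3: Horner steps 6 → 2, so m(3) = 2.
  α_4 = 4: Horner steps 6 → 1, so m(4) = 1.
  α_5 = 1: Horner steps 6 → 4, so m(1) = 4.
Codeword c = [0, 3, 2, 1, 4] ∈ F_7^5.


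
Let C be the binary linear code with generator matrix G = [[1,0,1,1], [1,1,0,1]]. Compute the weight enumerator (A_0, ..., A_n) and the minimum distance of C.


Weight distribution: A_0 = 1, A_2 = 1, A_3 = 2. Minimum distance d = 2.

Enumerate all 2^2 = 4 messages m ∈ F_2^2.
For each, compute codeword c = mG in F_2^4, then tally its weight.
  m = 00 → c = 0000, weight = 0.
  m = 10 → c = 1011, weight = 3.
  m = 01 → c = 1101, weight = 3.
  m = 11 → c = 0110, weight = 2.
Tally weights:
  weight 0: 1 codewords.
  weight 2: 1 codewords.
  weight 3: 2 codewords.
Minimum distance d = smallest w > 0 with A_w > 0 = 2.
Sanity: Σ A_w = 4 = 2^2 = 4 ✓.


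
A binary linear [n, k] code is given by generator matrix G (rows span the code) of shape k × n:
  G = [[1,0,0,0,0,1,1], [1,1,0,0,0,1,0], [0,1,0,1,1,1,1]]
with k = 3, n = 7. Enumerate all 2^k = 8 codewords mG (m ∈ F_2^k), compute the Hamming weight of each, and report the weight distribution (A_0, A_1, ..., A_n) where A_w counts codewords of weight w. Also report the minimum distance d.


Weight distribution: A_0 = 1, A_2 = 1, A_3 = 3, A_4 = 2, A_5 = 1. Minimum distance d = 2.

Enumerate all 2^3 = 8 messages m ∈ F_2^3.
For each, compute codeword c = mG in F_2^7, then tally its weight.
  m = 000 → c = 0000000, weight = 0.
  m = 100 → c = 1000011, weight = 3.
  m = 010 → c = 1100010, weight = 3.
  m = 110 → c = 0100001, weight = 2.
  m = 001 → c = 0101111, weight = 5.
  m = 101 → c = 1101100, weight = 4.
  m = 011 → c = 1001101, weight = 4.
  m = 111 → c = 0001110, weight = 3.
Tally weights:
  weight 0: 1 codewords.
  weight 2: 1 codewords.
  weight 3: 3 codewords.
  weight 4: 2 codewords.
  weight 5: 1 codewords.
Minimum distance d = smallest w > 0 with A_w > 0 = 2.
Sanity: Σ A_w = 8 = 2^3 = 8 ✓.


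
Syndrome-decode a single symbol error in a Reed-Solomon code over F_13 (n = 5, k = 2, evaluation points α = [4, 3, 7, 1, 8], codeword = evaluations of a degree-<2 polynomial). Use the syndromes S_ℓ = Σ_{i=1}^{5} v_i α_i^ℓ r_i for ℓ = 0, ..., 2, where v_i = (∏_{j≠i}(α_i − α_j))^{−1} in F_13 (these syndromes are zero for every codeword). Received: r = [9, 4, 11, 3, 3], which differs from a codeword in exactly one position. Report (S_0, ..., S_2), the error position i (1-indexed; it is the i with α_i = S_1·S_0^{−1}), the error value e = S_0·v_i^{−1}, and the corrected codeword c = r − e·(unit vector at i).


S = (7, 7, 7), error at position 4, error magnitude e = 9, c = [9, 4, 11, 7, 3].

Step 1: column multipliers v_i = (∏_{j≠i}(α_i − α_j))^{−1} mod 13.
  i = 1 (α = 4): (4−3)(4−7)(4−1)(4−8) = 1·(−3)·3·(−4) = 36 ≡ 10, so v_1 = 10^{−1} = 4 (mod 13).
  i = 2 (α = 3): (3−4)(3−7)(3−1)(3−8) = (−1)·(−4)·2·(−5) = −40 ≡ 12, so v_2 = 12^{−1} = 12 (mod 13).
  i = 3 (α = 7): (7−4)(7−3)(7−1)(7−8) = 3·4·6·(−1) = −72 ≡ 6, so v_3 = 6^{−1} = 11 (mod 13).
  i = 4 (α = 1): (1−4)(1−3)(1−7)(1−8) = (−3)·(−2)·(−6)·(−7) = 252 ≡ 5, so v_4 = 5^{−1} = 8 (mod 13).
  i = 5 (α = 8): (8−4)(8−3)(8−7)(8−1) = 4·5·1·7 = 140 ≡ 10, so v_5 = 10^{−1} = 4 (mod 13).
  v = [4, 12, 11, 8, 4].
Step 2: syndromes of r = [9, 4, 11, 3, 3] (all sums mod 13).
  S_0 = Σ v_i r_i = 4·9 + 12·4 + 11·11 + 8·3 + 4·3 = 241 ≡ 7.
  S_1 = Σ v_i α_i r_i = 4·4·9 + 12·3·4 + 11·7·11 + 8·1·3 + 4·8·3 = 1255 ≡ 7.
  α_i^2 mod 13 = [3, 9, 10, 1, 12].
  S_2 = Σ v_i α_i^2 r_i = 4·3·9 + 12·9·4 + 11·10·11 + 8·1·3 + 4·12·3 = 1918 ≡ 7.
  S = (7, 7, 7) ≠ 0, so r is not a codeword (an error is present).
Step 3: locate the error. For a single error e at position i, S_ℓ = v_i·e·α_i^ℓ, so α_err = S_1/S_0.
  S_0^{−1} = 7^{−1} = 2 (mod 13), so α_err = 7·2 = 14 ≡ 1 = α_4. Error position i = 4.
  Consistency check: S_2/S_1 = 7·2 = 14 ≡ 1 = α_err ✓ (single-error assumption holds).
Step 4: error magnitude e = S_0/v_4 = S_0·∏_{j≠4}(α_4 − α_j) = 7·5 = 35 ≡ 9 (mod 13).
Step 5: correct position 4: c_4 = r_4 − e = 3 − 9 ≡ 7 (mod 13). Hence c = [9, 4, 11, 7, 3].
  Check: interpolating c through the α_i gives m(x) = 2 + 5·x (degree < 2) with m(α_i) = c_i for every i, so c is indeed a codeword.


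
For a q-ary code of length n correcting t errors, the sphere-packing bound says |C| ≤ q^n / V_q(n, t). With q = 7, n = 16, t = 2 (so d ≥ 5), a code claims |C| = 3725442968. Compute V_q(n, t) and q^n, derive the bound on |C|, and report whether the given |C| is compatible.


V_q(n, t) = 4417, q^n = 33232930569601, Hamming bound = 7523869270, |C| = 3725442968 ≤ bound (satisfied).

Step 1: Compute V_q(n, t) = Σ_{j=0}^2 C(n, j) (q−1)^j.
  j = 0: C(16,0)·(6)^0 = 1·1 = 1.
  j = 1: C(16,1)·(6)^1 = 16·6 = 96.
  j = 2: C(16,2)·(6)^2 = 120·36 = 4320.
  V_q(n, t) = 1 + 96 + 4320 = 4417.
Step 2: q^n = 7^16 = 33232930569601.
Step 3: Hamming bound ⌊q^n / V_q(n,t)⌋ = ⌊33232930569601/4417⌋ = 7523869270.
Step 4: Compare |C| = 3725442968 to 7523869270: satisfied.
The claimed |C| lies below the Hamming bound.


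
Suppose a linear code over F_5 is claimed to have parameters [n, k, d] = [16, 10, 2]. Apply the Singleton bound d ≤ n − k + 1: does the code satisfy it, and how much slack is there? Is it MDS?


Singleton RHS = n − k + 1 = 7, slack = 5, bound satisfied, not MDS.

Singleton bound: d ≤ n − k + 1.
Here n = 16, k = 10, so n − k + 1 = 7.
Given d = 2, check d ≤ 7: YES.
Slack = (n − k + 1) − d = 5.
The code is NOT MDS (slack = 5 > 0).
Description: the claimed parameters are [16, 10, 2]_5; such a code would be non-MDS.


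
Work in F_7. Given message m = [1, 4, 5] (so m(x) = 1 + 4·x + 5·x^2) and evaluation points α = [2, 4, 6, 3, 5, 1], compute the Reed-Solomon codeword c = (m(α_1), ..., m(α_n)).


c = [1, 6, 2, 2, 6, 3]

Message polynomial: m(x) = 1 + 4·x + 5·x^2 (mod 7).
For each evaluation point α_i, compute m(α_i) mod 7:
  α_1 = 2: Horner steps 5 → 0 → 1, so m(2) = 1.
  α_2 = 4: Horner steps 5 → 3 → 6, so m(4) = 6.
  α_3 = 6: Horner steps 5 → 6 → 2, so m(6) = 2.
  α_4 = 3: Horner steps 5 → 5 → 2, so m(3) = 2.
  α_5 = 5: Horner steps 5 → 1 → 6, so m(5) = 6.
  α_6 = 1: Horner steps 5 → 2 → 3, so m(1) = 3.
Codeword c = [1, 6, 2, 2, 6, 3] ∈ F_7^6.


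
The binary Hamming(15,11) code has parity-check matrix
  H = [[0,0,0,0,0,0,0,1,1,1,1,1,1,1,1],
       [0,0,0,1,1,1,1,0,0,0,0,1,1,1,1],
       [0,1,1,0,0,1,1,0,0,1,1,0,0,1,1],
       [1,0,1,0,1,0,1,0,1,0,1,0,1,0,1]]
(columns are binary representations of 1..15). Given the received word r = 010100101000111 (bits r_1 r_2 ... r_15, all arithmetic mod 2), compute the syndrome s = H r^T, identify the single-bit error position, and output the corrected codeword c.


s = (0, 1, 0, 0)^T, error position = 4, corrected codeword c = 010000101000111

Compute s = H r^T mod 2 one row at a time:
  s_1 = 0 + 1 + 0 + 0 + 0 + 1 + 1 + 1 = 4 ≡ 0 (mod 2).
  s_2 = 1 + 0 + 0 + 1 + 0 + 1 + 1 + 1 = 5 ≡ 1 (mod 2).
  s_3 = 1 + 0 + 0 + 1 + 0 + 0 + 1 + 1 = 4 ≡ 0 (mod 2).
  s_4 = 0 + 0 + 0 + 1 + 1 + 0 + 1 + 1 = 4 ≡ 0 (mod 2).
s = (0, 1, 0, 0)^T — this equals column 4 of H (binary 0100), so error is at position 4.
Correct: flip bit 4 of r = 010100101000111 to get c = 010000101000111.


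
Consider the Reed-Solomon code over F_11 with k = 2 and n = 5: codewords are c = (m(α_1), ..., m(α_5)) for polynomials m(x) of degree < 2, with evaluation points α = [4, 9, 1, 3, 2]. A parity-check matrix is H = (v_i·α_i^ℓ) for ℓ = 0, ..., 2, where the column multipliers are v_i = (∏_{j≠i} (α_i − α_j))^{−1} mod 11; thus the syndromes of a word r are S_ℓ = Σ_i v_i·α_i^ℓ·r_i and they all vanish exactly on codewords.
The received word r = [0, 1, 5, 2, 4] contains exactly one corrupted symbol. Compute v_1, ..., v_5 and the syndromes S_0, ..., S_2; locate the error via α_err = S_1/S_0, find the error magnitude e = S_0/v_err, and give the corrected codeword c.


S = (8, 8, 8), error at position 3, error magnitude e = 10, c = [0, 1, 6, 2, 4].

Step 1: column multipliers v_i = (∏_{j≠i}(α_i − α_j))^{−1} mod 11.
  i = 1 (α = 4): (4−9)(4−1)(4−3)(4−2) = (−5)·3·1·2 = −30 ≡ 3, so v_1 = 3^{−1} = 4 (mod 11).
  i = 2 (α = 9): (9−4)(9−1)(9−3)(9−2) = 5·8·6·7 = 1680 ≡ 8, so v_2 = 8^{−1} = 7 (mod 11).
  i = 3 (α = 1): (1−4)(1−9)(1−3)(1−2) = (−3)·(−8)·(−2)·(−1) = 48 ≡ 4, so v_3 = 4^{−1} = 3 (mod 11).
  i = 4 (α = 3): (3−4)(3−9)(3−1)(3−2) = (−1)·(−6)·2·1 = 12 ≡ 1, so v_4 = 1^{−1} = 1 (mod 11).
  i = 5 (α = 2): (2−4)(2−9)(2−1)(2−3) = (−2)·(−7)·1·(−1) = −14 ≡ 8, so v_5 = 8^{−1} = 7 (mod 11).
  v = [4, 7, 3, 1, 7].
Step 2: syndromes of r = [0, 1, 5, 2, 4] (all sums mod 11).
  S_0 = Σ v_i r_i = 4·0 + 7·1 + 3·5 + 1·2 + 7·4 = 52 ≡ 8.
  S_1 = Σ v_i α_i r_i = 4·4·0 + 7·9·1 + 3·1·5 + 1·3·2 + 7·2·4 = 140 ≡ 8.
  α_i^2 mod 11 = [5, 4, 1, 9, 4].
  S_2 = Σ v_i α_i^2 r_i = 4·5·0 + 7·4·1 + 3·1·5 + 1·9·2 + 7·4·4 = 173 ≡ 8.
  S = (8, 8, 8) ≠ 0, so r is not a codeword (an error is present).
Step 3: locate the error. For a single error e at position i, S_ℓ = v_i·e·α_i^ℓ, so α_err = S_1/S_0.
  S_0^{−1} = 8^{−1} = 7 (mod 11), so α_err = 8·7 = 56 ≡ 1 = α_3. Error position i = 3.
  Consistency check: S_2/S_1 = 8·7 = 56 ≡ 1 = α_err ✓ (single-error assumption holds).
Step 4: error magnitude e = S_0/v_3 = S_0·∏_{j≠3}(α_3 − α_j) = 8·4 = 32 ≡ 10 (mod 11).
Step 5: correct position 3: c_3 = r_3 − e = 5 − 10 ≡ 6 (mod 11). Hence c = [0, 1, 6, 2, 4].
  Check: interpolating c through the α_i gives m(x) = 8 + 9·x (degree < 2) with m(α_i) = c_i for every i, so c is indeed a codeword.


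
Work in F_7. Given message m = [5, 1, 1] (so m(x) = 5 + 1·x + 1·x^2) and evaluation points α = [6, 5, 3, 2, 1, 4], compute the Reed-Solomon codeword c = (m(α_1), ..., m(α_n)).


c = [5, 0, 3, 4, 0, 4]

Message polynomial: m(x) = 5 + 1·x + 1·x^2 (mod 7).
For each evaluation point α_i, compute m(α_i) mod 7:
  α_1 = 6: Horner steps 1 → 0 → 5, so m(6) = 5.
  α_2 = 5: Horner steps 1 → 6 → 0, so m(5) = 0.
  α_3 = 3: Horner steps 1 → 4 → 3, so m(3) = 3.
  α_4 = 2: Horner steps 1 → 3 → 4, so m(2) = 4.
  α_5 = 1: Horner steps 1 → 2 → 0, so m(1) = 0.
  α_6 = 4: Horner steps 1 → 5 → 4, so m(4) = 4.
Codeword c = [5, 0, 3, 4, 0, 4] ∈ F_7^6.


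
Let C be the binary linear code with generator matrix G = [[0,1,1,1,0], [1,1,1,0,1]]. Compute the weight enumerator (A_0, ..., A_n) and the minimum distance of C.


Weight distribution: A_0 = 1, A_3 = 2, A_4 = 1. Minimum distance d = 3.

Enumerate all 2^2 = 4 messages m ∈ F_2^2.
For each, compute codeword c = mG in F_2^5, then tally its weight.
  m = 00 → c = 00000, weight = 0.
  m = 10 → c = 01110, weight = 3.
  m = 01 → c = 11101, weight = 4.
  m = 11 → c = 10011, weight = 3.
Tally weights:
  weight 0: 1 codewords.
  weight 3: 2 codewords.
  weight 4: 1 codewords.
Minimum distance d = smallest w > 0 with A_w > 0 = 3.
Sanity: Σ A_w = 4 = 2^2 = 4 ✓.


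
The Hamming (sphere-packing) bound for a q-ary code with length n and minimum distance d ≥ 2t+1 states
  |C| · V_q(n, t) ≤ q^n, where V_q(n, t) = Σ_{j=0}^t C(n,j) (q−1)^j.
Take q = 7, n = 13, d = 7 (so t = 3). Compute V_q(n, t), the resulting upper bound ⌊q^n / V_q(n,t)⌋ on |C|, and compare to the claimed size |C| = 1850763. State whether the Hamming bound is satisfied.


V_q(n, t) = 64663, q^n = 96889010407, Hamming bound = 1498368, |C| = 1850763 > bound (violated).

Step 1: Compute V_q(n, t) = Σ_{j=0}^3 C(n, j) (q−1)^j.
  j = 0: C(13,0)·(6)^0 = 1·1 = 1.
  j = 1: C(13,1)·(6)^1 = 13·6 = 78.
  j = 2: C(13,2)·(6)^2 = 78·36 = 2808.
  j = 3: C(13,3)·(6)^3 = 286·216 = 61776.
  V_q(n, t) = 1 + 78 + 2808 + 61776 = 64663.
Step 2: q^n = 7^13 = 96889010407.
Step 3: Hamming bound ⌊q^n / V_q(n,t)⌋ = ⌊96889010407/64663⌋ = 1498368.
Step 4: Compare |C| = 1850763 to 1498368: violated.
The claimed |C| lies above the Hamming bound, so no 7-ary code of length 13 with d ≥ 7 can have 1850763 codewords.


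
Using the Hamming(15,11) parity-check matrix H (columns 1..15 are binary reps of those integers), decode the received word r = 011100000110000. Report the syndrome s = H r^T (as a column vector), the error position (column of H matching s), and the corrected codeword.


s = (0, 1, 0, 0)^T, error position = 4, corrected codeword c = 011000000110000

Compute s = H r^T mod 2 one row at a time:
  s_1 = 0 + 0 + 1 + 1 + 0 + 0 + 0 + 0 = 2 ≡ 0 (mod 2).
  s_2 = 1 + 0 + 0 + 0 + 0 + 0 + 0 + 0 = 1 ≡ 1 (mod 2).
  s_3 = 1 + 1 + 0 + 0 + 1 + 1 + 0 + 0 = 4 ≡ 0 (mod 2).
  s_4 = 0 + 1 + 0 + 0 + 0 + 1 + 0 + 0 = 2 ≡ 0 (mod 2).
s = (0, 1, 0, 0)^T — this equals column 4 of H (binary 0100), so error is at position 4.
Correct: flip bit 4 of r = 011100000110000 to get c = 011000000110000.


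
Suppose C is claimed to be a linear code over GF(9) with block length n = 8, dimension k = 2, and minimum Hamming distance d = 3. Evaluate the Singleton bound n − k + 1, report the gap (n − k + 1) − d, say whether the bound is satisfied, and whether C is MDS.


Singleton RHS = n − k + 1 = 7, slack = 4, bound satisfied, not MDS.

Singleton bound: d ≤ n − k + 1.
Here n = 8, k = 2, so n − k + 1 = 7.
Given d = 3, check d ≤ 7: YES.
Slack = (n − k + 1) − d = 4.
The code is NOT MDS (slack = 4 > 0).
Description: the claimed parameters are [8, 2, 3]_9; such a code would be non-MDS.


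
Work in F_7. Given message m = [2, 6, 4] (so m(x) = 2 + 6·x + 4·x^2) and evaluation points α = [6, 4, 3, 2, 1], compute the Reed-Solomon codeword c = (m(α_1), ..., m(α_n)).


c = [0, 6, 0, 2, 5]

Message polynomial: m(x) = 2 + 6·x + 4·x^2 (mod 7).
For each evaluation point α_i, compute m(α_i) mod 7:
  α_1 = 6: Horner steps 4 → 2 → 0, so m(6) = 0.
  α_2 = 4: Horner steps 4 → 1 → 6, so m(4) = 6.
  α_3 = 3: Horner steps 4 → 4 → 0, so m(3) = 0.
  α_4 = 2: Horner steps 4 → 0 → 2, so m(2) = 2.
  α_5 = 1: Horner steps 4 → 3 → 5, so m(1) = 5.
Codeword c = [0, 6, 0, 2, 5] ∈ F_7^5.


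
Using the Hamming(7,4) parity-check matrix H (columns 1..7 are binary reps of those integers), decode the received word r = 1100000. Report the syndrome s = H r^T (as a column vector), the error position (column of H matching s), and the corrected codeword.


s = (0, 1, 1)^T, error position = 3, corrected codeword c = 1110000

Compute s = H r^T mod 2 one row at a time:
  s_1 = 0 + 0 + 0 + 0 = 0 ≡ 0 (mod 2).
  s_2 = 1 + 0 + 0 + 0 = 1 ≡ 1 (mod 2).
  s_3 = 1 + 0 + 0 + 0 = 1 ≡ 1 (mod 2).
s = (0, 1, 1)^T — this equals column 3 of H (binary 011), so error is at position 3.
Correct: flip bit 3 of r = 1100000 to get c = 1110000.


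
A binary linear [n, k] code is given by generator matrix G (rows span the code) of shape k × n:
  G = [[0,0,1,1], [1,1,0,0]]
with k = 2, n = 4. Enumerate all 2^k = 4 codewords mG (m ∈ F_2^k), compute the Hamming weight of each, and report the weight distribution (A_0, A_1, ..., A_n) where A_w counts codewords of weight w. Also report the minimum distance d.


Weight distribution: A_0 = 1, A_2 = 2, A_4 = 1. Minimum distance d = 2.

Enumerate all 2^2 = 4 messages m ∈ F_2^2.
For each, compute codeword c = mG in F_2^4, then tally its weight.
  m = 00 → c = 0000, weight = 0.
  m = 10 → c = 0011, weight = 2.
  m = 01 → c = 1100, weight = 2.
  m = 11 → c = 1111, weight = 4.
Tally weights:
  weight 0: 1 codewords.
  weight 2: 2 codewords.
  weight 4: 1 codewords.
Minimum distance d = smallest w > 0 with A_w > 0 = 2.
Sanity: Σ A_w = 4 = 2^2 = 4 ✓.


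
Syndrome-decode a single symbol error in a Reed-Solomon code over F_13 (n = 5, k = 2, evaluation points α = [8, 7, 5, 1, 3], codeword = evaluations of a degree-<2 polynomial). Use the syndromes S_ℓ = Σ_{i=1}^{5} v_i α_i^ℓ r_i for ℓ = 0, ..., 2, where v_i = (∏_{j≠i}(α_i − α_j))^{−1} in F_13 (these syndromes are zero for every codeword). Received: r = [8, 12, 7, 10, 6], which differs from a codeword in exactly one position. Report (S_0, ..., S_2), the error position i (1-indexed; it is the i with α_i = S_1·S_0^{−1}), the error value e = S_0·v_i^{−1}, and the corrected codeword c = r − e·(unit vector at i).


S = (11, 7, 8), error at position 5, error magnitude e = 4, c = [8, 12, 7, 10, 2].

Step 1: column multipliers v_i = (∏_{j≠i}(α_i − α_j))^{−1} mod 13.
  i = 1 (α = 8): (8−7)(8−5)(8−1)(8−3) = 1·3·7·5 = 105 ≡ 1, so v_1 = 1^{−1} = 1 (mod 13).
  i = 2 (α = 7): (7−8)(7−5)(7−1)(7−3) = (−1)·2·6·4 = −48 ≡ 4, so v_2 = 4^{−1} = 10 (mod 13).
  i = 3 (α = 5): (5−8)(5−7)(5−1)(5−3) = (−3)·(−2)·4·2 = 48 ≡ 9, so v_3 = 9^{−1} = 3 (mod 13).
  i = 4 (α = 1): (1−8)(1−7)(1−5)(1−3) = (−7)·(−6)·(−4)·(−2) = 336 ≡ 11, so v_4 = 11^{−1} = 6 (mod 13).
  i = 5 (α = 3): (3−8)(3−7)(3−5)(3−1) = (−5)·(−4)·(−2)·2 = −80 ≡ 11, so v_5 = 11^{−1} = 6 (mod 13).
  v = [1, 10, 3, 6, 6].
Step 2: syndromes of r = [8, 12, 7, 10, 6] (all sums mod 13).
  S_0 = Σ v_i r_i = 1·8 + 10·12 + 3·7 + 6·10 + 6·6 = 245 ≡ 11.
  S_1 = Σ v_i α_i r_i = 1·8·8 + 10·7·12 + 3·5·7 + 6·1·10 + 6·3·6 = 1177 ≡ 7.
  α_i^2 mod 13 = [12, 10, 12, 1, 9].
  S_2 = Σ v_i α_i^2 r_i = 1·12·8 + 10·10·12 + 3·12·7 + 6·1·10 + 6·9·6 = 1932 ≡ 8.
  S = (11, 7, 8) ≠ 0, so r is not a codeword (an error is present).
Step 3: locate the error. For a single error e at position i, S_ℓ = v_i·e·α_i^ℓ, so α_err = S_1/S_0.
  S_0^{−1} = 11^{−1} = 6 (mod 13), so α_err = 7·6 = 42 ≡ 3 = α_5. Error position i = 5.
  Consistency check: S_2/S_1 = 8·2 = 16 ≡ 3 = α_err ✓ (single-error assumption holds).
Step 4: error magnitude e = S_0/v_5 = S_0·∏_{j≠5}(α_5 − α_j) = 11·11 = 121 ≡ 4 (mod 13).
Step 5: correct position 5: c_5 = r_5 − e = 6 − 4 ≡ 2 (mod 13). Hence c = [8, 12, 7, 10, 2].
  Check: interpolating c through the α_i gives m(x) = 1 + 9·x (degree < 2) with m(α_i) = c_i for every i, so c is indeed a codeword.


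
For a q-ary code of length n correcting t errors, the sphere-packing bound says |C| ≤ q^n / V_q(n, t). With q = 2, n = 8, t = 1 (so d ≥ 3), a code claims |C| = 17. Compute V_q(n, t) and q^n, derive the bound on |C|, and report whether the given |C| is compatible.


V_q(n, t) = 9, q^n = 256, Hamming bound = 28, |C| = 17 ≤ bound (satisfied).

Step 1: Compute V_q(n, t) = Σ_{j=0}^1 C(n, j) (q−1)^j.
  j = 0: C(8,0)·(1)^0 = 1·1 = 1.
  j = 1: C(8,1)·(1)^1 = 8·1 = 8.
  V_q(n, t) = 1 + 8 = 9.
Step 2: q^n = 2^8 = 256.
Step 3: Hamming bound ⌊q^n / V_q(n,t)⌋ = ⌊256/9⌋ = 28.
Step 4: Compare |C| = 17 to 28: satisfied.
The claimed |C| lies below the Hamming bound.


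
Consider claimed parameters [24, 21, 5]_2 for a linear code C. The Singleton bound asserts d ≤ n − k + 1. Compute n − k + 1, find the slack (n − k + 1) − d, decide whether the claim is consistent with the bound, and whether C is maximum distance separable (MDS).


Singleton RHS = n − k + 1 = 4, slack = -1, bound violated (no such code; not MDS).

Singleton bound: d ≤ n − k + 1.
Here n = 24, k = 21, so n − k + 1 = 4.
Given d = 5, check d ≤ 4: NO.
Slack = (n − k + 1) − d = -1.
The slack is negative: d = 5 exceeds n − k + 1 = 4 by 1, so the Singleton bound is violated and no linear [24, 21, 5]_2 code can exist. In particular it is not MDS (MDS requires d = n − k + 1 exactly).
Description: the claimed parameters are [24, 21, 5]_2; such a code would be impossible (violates the Singleton bound).


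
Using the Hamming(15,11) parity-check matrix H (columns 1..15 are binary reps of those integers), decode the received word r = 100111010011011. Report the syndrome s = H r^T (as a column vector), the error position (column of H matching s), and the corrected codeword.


s = (1, 0, 0, 0)^T, error position = 8, corrected codeword c = 100111000011011

Compute s = H r^T mod 2 one row at a time:
  s_1 = 1 + 0 + 0 + 1 + 1 + 0 + 1 + 1 = 5 ≡ 1 (mod 2).
  s_2 = 1 + 1 + 1 + 0 + 1 + 0 + 1 + 1 = 6 ≡ 0 (mod 2).
  s_3 = 0 + 0 + 1 + 0 + 0 + 1 + 1 + 1 = 4 ≡ 0 (mod 2).
  s_4 = 1 + 0 + 1 + 0 + 0 + 1 + 0 + 1 = 4 ≡ 0 (mod 2).
s = (1, 0, 0, 0)^T — this equals column 8 of H (binary 1000), so error is at position 8.
Correct: flip bit 8 of r = 100111010011011 to get c = 100111000011011.


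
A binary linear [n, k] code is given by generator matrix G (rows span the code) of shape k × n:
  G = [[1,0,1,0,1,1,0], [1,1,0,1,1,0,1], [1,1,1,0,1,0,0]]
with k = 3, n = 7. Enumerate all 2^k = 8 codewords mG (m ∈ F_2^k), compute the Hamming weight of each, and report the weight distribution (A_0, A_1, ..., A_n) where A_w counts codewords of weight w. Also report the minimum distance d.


Weight distribution: A_0 = 1, A_2 = 1, A_3 = 1, A_4 = 2, A_5 = 3. Minimum distance d = 2.

Enumerate all 2^3 = 8 messages m ∈ F_2^3.
For each, compute codeword c = mG in F_2^7, then tally its weight.
  m = 000 → c = 0000000, weight = 0.
  m = 100 → c = 1010110, weight = 4.
  m = 010 → c = 1101101, weight = 5.
  m = 110 → c = 0111011, weight = 5.
  m = 001 → c = 1110100, weight = 4.
  m = 101 → c = 0100010, weight = 2.
  m = 011 → c = 0011001, weight = 3.
  m = 111 → c = 1001111, weight = 5.
Tally weights:
  weight 0: 1 codewords.
  weight 2: 1 codewords.
  weight 3: 1 codewords.
  weight 4: 2 codewords.
  weight 5: 3 codewords.
Minimum distance d = smallest w > 0 with A_w > 0 = 2.
Sanity: Σ A_w = 8 = 2^3 = 8 ✓.


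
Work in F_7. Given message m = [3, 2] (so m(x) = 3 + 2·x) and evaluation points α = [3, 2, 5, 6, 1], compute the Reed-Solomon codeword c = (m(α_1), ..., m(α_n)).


c = [2, 0, 6, 1, 5]

Message polynomial: m(x) = 3 + 2·x (mod 7).
For each evaluation point α_i, compute m(α_i) mod 7:
  α_1 = 3: Horner steps 2 → 2, so m(3) = 2.
  α_2 = 2: Horner steps 2 → 0, so m(2) = 0.
  α_3 = 5: Horner steps 2 → 6, so m(5) = 6.
  α_4 = 6: Horner steps 2 → 1, so m(6) = 1.
  α_5 = 1: Horner steps 2 → 5, so m(1) = 5.
Codeword c = [2, 0, 6, 1, 5] ∈ F_7^5.


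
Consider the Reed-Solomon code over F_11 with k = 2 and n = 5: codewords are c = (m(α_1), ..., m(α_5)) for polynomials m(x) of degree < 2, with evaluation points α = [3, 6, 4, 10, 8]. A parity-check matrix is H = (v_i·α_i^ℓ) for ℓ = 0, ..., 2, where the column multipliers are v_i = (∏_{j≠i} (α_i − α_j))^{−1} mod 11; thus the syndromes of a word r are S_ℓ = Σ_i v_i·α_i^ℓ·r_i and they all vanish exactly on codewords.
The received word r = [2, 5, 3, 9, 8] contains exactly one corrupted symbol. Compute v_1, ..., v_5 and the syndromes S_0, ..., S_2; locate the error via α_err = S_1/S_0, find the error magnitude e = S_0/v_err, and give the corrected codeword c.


S = (7, 1, 8), error at position 5, error magnitude e = 1, c = [2, 5, 3, 9, 7].

Step 1: column multipliers v_i = (∏_{j≠i}(α_i − α_j))^{−1} mod 11.
  i = 1 (α = 3): (3−6)(3−4)(3−10)(3−8) = (−3)·(−1)·(−7)·(−5) = 105 ≡ 6, so v_1 = 6^{−1} = 2 (mod 11).
  i = 2 (α = 6): (6−3)(6−4)(6−10)(6−8) = 3·2·(−4)·(−2) = 48 ≡ 4, so v_2 = 4^{−1} = 3 (mod 11).
  i = 3 (α = 4): (4−3)(4−6)(4−10)(4−8) = 1·(−2)·(−6)·(−4) = −48 ≡ 7, so v_3 = 7^{−1} = 8 (mod 11).
  i = 4 (α = 10): (10−3)(10−6)(10−4)(10−8) = 7·4·6·2 = 336 ≡ 6, so v_4 = 6^{−1} = 2 (mod 11).
  i = 5 (α = 8): (8−3)(8−6)(8−4)(8−10) = 5·2·4·(−2) = −80 ≡ 8, so v_5 = 8^{−1} = 7 (mod 11).
  v = [2, 3, 8, 2, 7].
Step 2: syndromes of r = [2, 5, 3, 9, 8] (all sums mod 11).
  S_0 = Σ v_i r_i = 2·2 + 3·5 + 8·3 + 2·9 + 7·8 = 117 ≡ 7.
  S_1 = Σ v_i α_i r_i = 2·3·2 + 3·6·5 + 8·4·3 + 2·10·9 + 7·8·8 = 826 ≡ 1.
  α_i^2 mod 11 = [9, 3, 5, 1, 9].
  S_2 = Σ v_i α_i^2 r_i = 2·9·2 + 3·3·5 + 8·5·3 + 2·1·9 + 7·9·8 = 723 ≡ 8.
  S = (7, 1, 8) ≠ 0, so r is not a codeword (an error is present).
Step 3: locate the error. For a single error e at position i, S_ℓ = v_i·e·α_i^ℓ, so α_err = S_1/S_0.
  S_0^{−1} = 7^{−1} = 8 (mod 11), so α_err = 1·8 = 8 ≡ 8 = α_5. Error position i = 5.
  Consistency check: S_2/S_1 = 8·1 = 8 ≡ 8 = α_err ✓ (single-error assumption holds).
Step 4: error magnitude e = S_0/v_5 = S_0·∏_{j≠5}(α_5 − α_j) = 7·8 = 56 ≡ 1 (mod 11).
Step 5: correct position 5: c_5 = r_5 − e = 8 − 1 ≡ 7 (mod 11). Hence c = [2, 5, 3, 9, 7].
  Check: interpolating c through the α_i gives m(x) = 10 + 1·x (degree < 2) with m(α_i) = c_i for every i, so c is indeed a codeword.


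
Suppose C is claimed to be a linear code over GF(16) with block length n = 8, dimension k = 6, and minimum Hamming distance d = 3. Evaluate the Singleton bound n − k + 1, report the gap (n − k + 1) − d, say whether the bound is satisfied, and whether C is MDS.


Singleton RHS = n − k + 1 = 3, slack = 0, bound satisfied, MDS.

Singleton bound: d ≤ n − k + 1.
Here n = 8, k = 6, so n − k + 1 = 3.
Given d = 3, check d ≤ 3: YES.
Slack = (n − k + 1) − d = 0.
The code is MDS (slack = 0).
Description: the claimed parameters are [8, 6, 3]_16; such a code would be MDS (meets Singleton bound).


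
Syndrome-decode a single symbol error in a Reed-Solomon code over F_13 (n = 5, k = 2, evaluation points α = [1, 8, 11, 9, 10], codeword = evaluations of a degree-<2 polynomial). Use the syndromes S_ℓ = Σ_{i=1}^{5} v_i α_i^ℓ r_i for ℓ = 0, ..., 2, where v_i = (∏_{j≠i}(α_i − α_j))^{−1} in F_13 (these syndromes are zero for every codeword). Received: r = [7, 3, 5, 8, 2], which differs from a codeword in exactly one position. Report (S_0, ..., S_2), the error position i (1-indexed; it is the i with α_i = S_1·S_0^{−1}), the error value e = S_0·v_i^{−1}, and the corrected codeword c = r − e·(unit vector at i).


S = (10, 9, 12), error at position 5, error magnitude e = 2, c = [7, 3, 5, 8, 0].

Step 1: column multipliers v_i = (∏_{j≠i}(α_i − α_j))^{−1} mod 13.
  i = 1 (α = 1): (1−8)(1−11)(1−9)(1−10) = (−7)·(−10)·(−8)·(−9) = 5040 ≡ 9, so v_1 = 9^{−1} = 3 (mod 13).
  i = 2 (α = 8): (8−1)(8−11)(8−9)(8−10) = 7·(−3)·(−1)·(−2) = −42 ≡ 10, so v_2 = 10^{−1} = 4 (mod 13).
  i = 3 (α = 11): (11−1)(11−8)(11−9)(11−10) = 10·3·2·1 = 60 ≡ 8, so v_3 = 8^{−1} = 5 (mod 13).
  i = 4 (α = 9): (9−1)(9−8)(9−11)(9−10) = 8·1·(−2)·(−1) = 16 ≡ 3, so v_4 = 3^{−1} = 9 (mod 13).
  i = 5 (α = 10): (10−1)(10−8)(10−11)(10−9) = 9·2·(−1)·1 = −18 ≡ 8, so v_5 = 8^{−1} = 5 (mod 13).
  v = [3, 4, 5, 9, 5].
Step 2: syndromes of r = [7, 3, 5, 8, 2] (all sums mod 13).
  S_0 = Σ v_i r_i = 3·7 + 4·3 + 5·5 + 9·8 + 5·2 = 140 ≡ 10.
  S_1 = Σ v_i α_i r_i = 3·1·7 + 4·8·3 + 5·11·5 + 9·9·8 + 5·10·2 = 1140 ≡ 9.
  α_i^2 mod 13 = [1, 12, 4, 3, 9].
  S_2 = Σ v_i α_i^2 r_i = 3·1·7 + 4·12·3 + 5·4·5 + 9·3·8 + 5·9·2 = 571 ≡ 12.
  S = (10, 9, 12) ≠ 0, so r is not a codeword (an error is present).
Step 3: locate the error. For a single error e at position i, S_ℓ = v_i·e·α_i^ℓ, so α_err = S_1/S_0.
  S_0^{−1} = 10^{−1} = 4 (mod 13), so α_err = 9·4 = 36 ≡ 10 = α_5. Error position i = 5.
  Consistency check: S_2/S_1 = 12·3 = 36 ≡ 10 = α_err ✓ (single-error assumption holds).
Step 4: error magnitude e = S_0/v_5 = S_0·∏_{j≠5}(α_5 − α_j) = 10·8 = 80 ≡ 2 (mod 13).
Step 5: correct position 5: c_5 = r_5 − e = 2 − 2 ≡ 0 (mod 13). Hence c = [7, 3, 5, 8, 0].
  Check: interpolating c through the α_i gives m(x) = 2 + 5·x (degree < 2) with m(α_i) = c_i for every i, so c is indeed a codeword.


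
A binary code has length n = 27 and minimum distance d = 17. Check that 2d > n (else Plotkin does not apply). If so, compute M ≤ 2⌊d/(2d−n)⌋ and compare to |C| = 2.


Plotkin bound M ≤ 4; given |C| = 2 ≤ bound (satisfied).

Check applicability: 2d = 34, n = 27.
2d − n = 7 > 0, so Plotkin applies.
Compute d/(2d−n) = 17/7 ≈ 2.4286.
⌊d/(2d−n)⌋ = 2.
Plotkin bound: M ≤ 2·2 = 4.
Given |C| = 2, check: satisfied.
This |C| is below the Plotkin bound.


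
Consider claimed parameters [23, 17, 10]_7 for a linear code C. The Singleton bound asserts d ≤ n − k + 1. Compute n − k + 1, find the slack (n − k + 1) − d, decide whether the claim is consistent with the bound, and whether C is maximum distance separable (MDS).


Singleton RHS = n − k + 1 = 7, slack = -3, bound violated (no such code; not MDS).

Singleton bound: d ≤ n − k + 1.
Here n = 23, k = 17, so n − k + 1 = 7.
Given d = 10, check d ≤ 7: NO.
Slack = (n − k + 1) − d = -3.
The slack is negative: d = 10 exceeds n − k + 1 = 7 by 3, so the Singleton bound is violated and no linear [23, 17, 10]_7 code can exist. In particular it is not MDS (MDS requires d = n − k + 1 exactly).
Description: the claimed parameters are [23, 17, 10]_7; such a code would be impossible (violates the Singleton bound).


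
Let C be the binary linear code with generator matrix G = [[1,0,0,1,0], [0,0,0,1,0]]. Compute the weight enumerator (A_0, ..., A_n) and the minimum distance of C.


Weight distribution: A_0 = 1, A_1 = 2, A_2 = 1. Minimum distance d = 1.

Enumerate all 2^2 = 4 messages m ∈ F_2^2.
For each, compute codeword c = mG in F_2^5, then tally its weight.
  m = 00 → c = 00000, weight = 0.
  m = 10 → c = 10010, weight = 2.
  m = 01 → c = 00010, weight = 1.
  m = 11 → c = 10000, weight = 1.
Tally weights:
  weight 0: 1 codewords.
  weight 1: 2 codewords.
  weight 2: 1 codewords.
Minimum distance d = smallest w > 0 with A_w > 0 = 1.
Sanity: Σ A_w = 4 = 2^2 = 4 ✓.


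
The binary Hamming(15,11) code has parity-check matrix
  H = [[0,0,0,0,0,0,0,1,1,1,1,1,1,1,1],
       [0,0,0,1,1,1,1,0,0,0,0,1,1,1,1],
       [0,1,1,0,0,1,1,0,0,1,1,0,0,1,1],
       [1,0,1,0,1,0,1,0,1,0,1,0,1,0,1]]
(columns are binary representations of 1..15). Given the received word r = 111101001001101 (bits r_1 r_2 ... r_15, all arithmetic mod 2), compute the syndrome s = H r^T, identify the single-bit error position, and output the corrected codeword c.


s = (0, 1, 0, 1)^T, error position = 5, corrected codeword c = 111111001001101

Compute s = H r^T mod 2 one row at a time:
  s_1 = 0 + 1 + 0 + 0 + 1 + 1 + 0 + 1 = 4 ≡ 0 (mod 2).
  s_2 = 1 + 0 + 1 + 0 + 1 + 1 + 0 + 1 = 5 ≡ 1 (mod 2).
  s_3 = 1 + 1 + 1 + 0 + 0 + 0 + 0 + 1 = 4 ≡ 0 (mod 2).
  s_4 = 1 + 1 + 0 + 0 + 1 + 0 + 1 + 1 = 5 ≡ 1 (mod 2).
s = (0, 1, 0, 1)^T — this equals column 5 of H (binary 0101), so error is at position 5.
Correct: flip bit 5 of r = 111101001001101 to get c = 111111001001101.


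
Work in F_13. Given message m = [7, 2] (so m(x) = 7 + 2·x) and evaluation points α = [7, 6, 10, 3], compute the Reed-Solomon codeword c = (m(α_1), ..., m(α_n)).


c = [8, 6, 1, 0]

Message polynomial: m(x) = 7 + 2·x (mod 13).
For each evaluation point α_i, compute m(α_i) mod 13:
  α_1 = 7: Horner steps 2 → 8, so m(7) = 8.
  α_2 = 6: Horner steps 2 → 6, so m(6) = 6.
  α_3 = 10: Horner steps 2 → 1, so m(10) = 1.
  α_4 = 3: Horner steps 2 → 0, so m(3) = 0.
Codeword c = [8, 6, 1, 0] ∈ F_13^4.


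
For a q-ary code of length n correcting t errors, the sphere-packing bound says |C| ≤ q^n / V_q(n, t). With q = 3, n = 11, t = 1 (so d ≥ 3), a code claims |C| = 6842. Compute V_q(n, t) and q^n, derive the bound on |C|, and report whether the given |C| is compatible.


V_q(n, t) = 23, q^n = 177147, Hamming bound = 7702, |C| = 6842 ≤ bound (satisfied).

Step 1: Compute V_q(n, t) = Σ_{j=0}^1 C(n, j) (q−1)^j.
  j = 0: C(11,0)·(2)^0 = 1·1 = 1.
  j = 1: C(11,1)·(2)^1 = 11·2 = 22.
  V_q(n, t) = 1 + 22 = 23.
Step 2: q^n = 3^11 = 177147.
Step 3: Hamming bound ⌊q^n / V_q(n,t)⌋ = ⌊177147/23⌋ = 7702.
Step 4: Compare |C| = 6842 to 7702: satisfied.
The claimed |C| lies below the Hamming bound.


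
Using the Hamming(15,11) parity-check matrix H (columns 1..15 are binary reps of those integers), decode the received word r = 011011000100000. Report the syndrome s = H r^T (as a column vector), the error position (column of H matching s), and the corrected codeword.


s = (1, 0, 0, 0)^T, error position = 8, corrected codeword c = 011011010100000

Compute s = H r^T mod 2 one row at a time:
  s_1 = 0 + 0 + 1 + 0 + 0 + 0 + 0 + 0 = 1 ≡ 1 (mod 2).
  s_2 = 0 + 1 + 1 + 0 + 0 + 0 + 0 + 0 = 2 ≡ 0 (mod 2).
  s_3 = 1 + 1 + 1 + 0 + 1 + 0 + 0 + 0 = 4 ≡ 0 (mod 2).
  s_4 = 0 + 1 + 1 + 0 + 0 + 0 + 0 + 0 = 2 ≡ 0 (mod 2).
s = (1, 0, 0, 0)^T — this equals column 8 of H (binary 1000), so error is at position 8.
Correct: flip bit 8 of r = 011011000100000 to get c = 011011010100000.


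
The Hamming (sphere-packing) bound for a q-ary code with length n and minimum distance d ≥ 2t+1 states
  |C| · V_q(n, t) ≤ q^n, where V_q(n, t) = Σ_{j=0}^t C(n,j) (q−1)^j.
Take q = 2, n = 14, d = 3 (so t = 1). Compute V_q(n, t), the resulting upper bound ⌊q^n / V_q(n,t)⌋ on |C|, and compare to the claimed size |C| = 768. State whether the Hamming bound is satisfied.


V_q(n, t) = 15, q^n = 16384, Hamming bound = 1092, |C| = 768 ≤ bound (satisfied).

Step 1: Compute V_q(n, t) = Σ_{j=0}^1 C(n, j) (q−1)^j.
  j = 0: C(14,0)·(1)^0 = 1·1 = 1.
  j = 1: C(14,1)·(1)^1 = 14·1 = 14.
  V_q(n, t) = 1 + 14 = 15.
Step 2: q^n = 2^14 = 16384.
Step 3: Hamming bound ⌊q^n / V_q(n,t)⌋ = ⌊16384/15⌋ = 1092.
Step 4: Compare |C| = 768 to 1092: satisfied.
The claimed |C| lies below the Hamming bound.


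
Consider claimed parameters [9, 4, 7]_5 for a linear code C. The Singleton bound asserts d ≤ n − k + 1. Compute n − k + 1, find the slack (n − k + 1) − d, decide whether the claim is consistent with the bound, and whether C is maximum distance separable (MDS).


Singleton RHS = n − k + 1 = 6, slack = -1, bound violated (no such code; not MDS).

Singleton bound: d ≤ n − k + 1.
Here n = 9, k = 4, so n − k + 1 = 6.
Given d = 7, check d ≤ 6: NO.
Slack = (n − k + 1) − d = -1.
The slack is negative: d = 7 exceeds n − k + 1 = 6 by 1, so the Singleton bound is violated and no linear [9, 4, 7]_5 code can exist. In particular it is not MDS (MDS requires d = n − k + 1 exactly).
Description: the claimed parameters are [9, 4, 7]_5; such a code would be impossible (violates the Singleton bound).


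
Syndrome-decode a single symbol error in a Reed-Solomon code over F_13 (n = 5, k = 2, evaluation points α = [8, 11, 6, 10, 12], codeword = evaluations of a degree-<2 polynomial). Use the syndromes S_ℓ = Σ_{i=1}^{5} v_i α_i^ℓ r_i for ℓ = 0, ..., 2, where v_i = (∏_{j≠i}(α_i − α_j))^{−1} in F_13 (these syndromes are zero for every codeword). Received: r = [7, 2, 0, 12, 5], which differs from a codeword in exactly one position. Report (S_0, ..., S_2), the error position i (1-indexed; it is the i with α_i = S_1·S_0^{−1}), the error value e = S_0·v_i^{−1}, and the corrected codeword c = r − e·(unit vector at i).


S = (10, 2, 3), error at position 1, error magnitude e = 1, c = [6, 2, 0, 12, 5].

Step 1: column multipliers v_i = (∏_{j≠i}(α_i − α_j))^{−1} mod 13.
  i = 1 (α = 8): (8−11)(8−6)(8−10)(8−12) = (−3)·2·(−2)·(−4) = −48 ≡ 4, so v_1 = 4^{−1} = 10 (mod 13).
  i = 2 (α = 11): (11−8)(11−6)(11−10)(11−12) = 3·5·1·(−1) = −15 ≡ 11, so v_2 = 11^{−1} = 6 (mod 13).
  i = 3 (α = 6): (6−8)(6−11)(6−10)(6−12) = (−2)·(−5)·(−4)·(−6) = 240 ≡ 6, so v_3 = 6^{−1} = 11 (mod 13).
  i = 4 (α = 10): (10−8)(10−11)(10−6)(10−12) = 2·(−1)·4·(−2) = 16 ≡ 3, so v_4 = 3^{−1} = 9 (mod 13).
  i = 5 (α = 12): (12−8)(12−11)(12−6)(12−10) = 4·1·6·2 = 48 ≡ 9, so v_5 = 9^{−1} = 3 (mod 13).
  v = [10, 6, 11, 9, 3].
Step 2: syndromes of r = [7, 2, 0, 12, 5] (all sums mod 13).
  S_0 = Σ v_i r_i = 10·7 + 6·2 + 11·0 + 9·12 + 3·5 = 205 ≡ 10.
  S_1 = Σ v_i α_i r_i = 10·8·7 + 6·11·2 + 11·6·0 + 9·10·12 + 3·12·5 = 1952 ≡ 2.
  α_i^2 mod 13 = [12, 4, 10, 9, 1].
  S_2 = Σ v_i α_i^2 r_i = 10·12·7 + 6·4·2 + 11·10·0 + 9·9·12 + 3·1·5 = 1875 ≡ 3.
  S = (10, 2, 3) ≠ 0, so r is not a codeword (an error is present).
Step 3: locate the error. For a single error e at position i, S_ℓ = v_i·e·α_i^ℓ, so α_err = S_1/S_0.
  S_0^{−1} = 10^{−1} = 4 (mod 13), so α_err = 2·4 = 8 ≡ 8 = α_1. Error position i = 1.
  Consistency check: S_2/S_1 = 3·7 = 21 ≡ 8 = α_err ✓ (single-error assumption holds).
Step 4: error magnitude e = S_0/v_1 = S_0·∏_{j≠1}(α_1 − α_j) = 10·4 = 40 ≡ 1 (mod 13).
Step 5: correct position 1: c_1 = r_1 − e = 7 − 1 ≡ 6 (mod 13). Hence c = [6, 2, 0, 12, 5].
  Check: interpolating c through the α_i gives m(x) = 8 + 3·x (degree < 2) with m(α_i) = c_i for every i, so c is indeed a codeword.
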